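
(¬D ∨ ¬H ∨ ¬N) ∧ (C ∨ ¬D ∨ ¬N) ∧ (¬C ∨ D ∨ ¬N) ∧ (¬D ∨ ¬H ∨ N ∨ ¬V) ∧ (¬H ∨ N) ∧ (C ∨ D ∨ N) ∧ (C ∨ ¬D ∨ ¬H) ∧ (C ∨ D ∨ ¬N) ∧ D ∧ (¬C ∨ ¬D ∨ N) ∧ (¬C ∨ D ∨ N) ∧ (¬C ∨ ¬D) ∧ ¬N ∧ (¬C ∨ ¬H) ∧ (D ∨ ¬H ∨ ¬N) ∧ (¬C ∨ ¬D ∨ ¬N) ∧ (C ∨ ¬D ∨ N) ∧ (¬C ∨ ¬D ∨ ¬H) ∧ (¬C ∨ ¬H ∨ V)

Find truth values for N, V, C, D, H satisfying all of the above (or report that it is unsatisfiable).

UNSATISFIABLE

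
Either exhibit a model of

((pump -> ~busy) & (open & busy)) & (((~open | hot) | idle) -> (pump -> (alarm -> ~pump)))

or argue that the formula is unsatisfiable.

busy = True; pump = False; open = True; hot = False; alarm = False; idle = False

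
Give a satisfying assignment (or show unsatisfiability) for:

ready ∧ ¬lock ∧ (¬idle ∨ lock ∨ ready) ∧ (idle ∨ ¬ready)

idle = True, lock = False, ready = True

Unit clause (ready) forces ready = True.
Unit clause (¬lock) forces lock = False.
In (idle ∨ ¬ready) only idle is left, so idle = True.
Check each clause:
  (ready): ready holds.
  (¬lock): ¬lock holds.
  (¬idle ∨ lock ∨ ready): ready holds.
  (idle ∨ ¬ready): idle holds.
All clauses satisfied.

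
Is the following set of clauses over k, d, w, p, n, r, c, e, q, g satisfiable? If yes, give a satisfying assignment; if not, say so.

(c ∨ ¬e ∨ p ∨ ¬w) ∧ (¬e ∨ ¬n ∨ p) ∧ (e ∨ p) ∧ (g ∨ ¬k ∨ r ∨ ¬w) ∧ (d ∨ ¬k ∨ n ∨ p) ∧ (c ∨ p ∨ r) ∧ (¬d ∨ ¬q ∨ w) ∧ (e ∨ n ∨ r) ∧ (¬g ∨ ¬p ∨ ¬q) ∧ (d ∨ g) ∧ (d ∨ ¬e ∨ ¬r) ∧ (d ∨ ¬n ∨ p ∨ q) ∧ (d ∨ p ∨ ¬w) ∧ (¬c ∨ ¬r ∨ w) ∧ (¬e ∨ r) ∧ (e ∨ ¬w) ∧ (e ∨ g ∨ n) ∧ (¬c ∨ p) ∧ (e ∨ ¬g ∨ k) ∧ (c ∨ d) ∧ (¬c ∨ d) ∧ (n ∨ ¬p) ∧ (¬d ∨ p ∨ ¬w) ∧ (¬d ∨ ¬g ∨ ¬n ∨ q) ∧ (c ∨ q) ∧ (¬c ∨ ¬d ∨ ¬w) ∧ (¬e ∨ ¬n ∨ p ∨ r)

Set k = True.
Try d = False:
  (d ∨ g) forces g = True.
  (c ∨ d) forces c = True.
  clause (¬c ∨ d) is falsified — backtrack.
So d = True.
Set w = False.
  then (¬d ∨ ¬q ∨ w) forces q = False.
  then (c ∨ q) forces c = True.
  then (¬c ∨ ¬r ∨ w) forces r = False.
  then (¬e ∨ r) forces e = False.
  then (¬c ∨ p) forces p = True.
  then (n ∨ ¬p) forces n = True.
  then (¬d ∨ ¬g ∨ ¬n ∨ q) forces g = False.
All clauses satisfied.

k = True, d = True, w = False, p = True, n = True, r = False, c = True, e = False, q = False, g = False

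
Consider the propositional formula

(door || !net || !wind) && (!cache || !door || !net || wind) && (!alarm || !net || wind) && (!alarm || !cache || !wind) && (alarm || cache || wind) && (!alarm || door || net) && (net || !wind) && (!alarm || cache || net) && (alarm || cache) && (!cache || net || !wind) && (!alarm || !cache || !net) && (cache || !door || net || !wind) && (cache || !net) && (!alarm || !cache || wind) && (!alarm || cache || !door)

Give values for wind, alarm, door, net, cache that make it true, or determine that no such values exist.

Set wind = False.
Try alarm = True:
  (!alarm || !net || wind) forces net = False.
  (!alarm || door || net) forces door = True.
  (!alarm || cache || net) forces cache = True.
  clause (!alarm || !cache || wind) is falsified — backtrack.
So alarm = False.
  then (alarm || cache || wind) forces cache = True.
Set door = False.
Set net = False.
All clauses satisfied.

wind: False, alarm: False, door: False, net: False, cache: True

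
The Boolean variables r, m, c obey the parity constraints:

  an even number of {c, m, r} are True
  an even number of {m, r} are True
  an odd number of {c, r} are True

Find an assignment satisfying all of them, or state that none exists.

r: True, m: True, c: False

{c, m, r}: 2 true → even ✓
{m, r}: 2 true → even ✓
{c, r}: 1 true → odd ✓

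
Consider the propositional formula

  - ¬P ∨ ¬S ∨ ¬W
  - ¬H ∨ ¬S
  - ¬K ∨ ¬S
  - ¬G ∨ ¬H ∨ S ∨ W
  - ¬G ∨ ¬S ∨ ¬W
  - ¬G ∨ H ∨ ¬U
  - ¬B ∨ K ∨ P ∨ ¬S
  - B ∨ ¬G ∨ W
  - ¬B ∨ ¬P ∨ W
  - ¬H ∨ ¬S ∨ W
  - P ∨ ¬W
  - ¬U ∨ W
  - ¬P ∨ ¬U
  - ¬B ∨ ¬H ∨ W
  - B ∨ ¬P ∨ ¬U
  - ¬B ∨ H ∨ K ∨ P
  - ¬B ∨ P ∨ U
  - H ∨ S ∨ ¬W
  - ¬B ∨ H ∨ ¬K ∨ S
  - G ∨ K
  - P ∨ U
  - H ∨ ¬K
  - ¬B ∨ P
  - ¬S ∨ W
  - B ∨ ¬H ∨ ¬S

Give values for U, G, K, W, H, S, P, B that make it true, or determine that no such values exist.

U=F; G=F; K=T; W=F; H=T; S=F; P=T; B=F

Try U = True:
  (¬U ∨ W) forces W = True.
  (P ∨ ¬W) forces P = True.
  clause (¬P ∨ ¬U) is falsified — backtrack.
So U = False.
  then (P ∨ U) forces P = True.
Set G = False.
  then (G ∨ K) forces K = True.
  then (H ∨ ¬K) forces H = True.
  then (¬H ∨ ¬S) forces S = False.
Set W = False.
  then (¬B ∨ ¬P ∨ W) forces B = False.
All clauses satisfied.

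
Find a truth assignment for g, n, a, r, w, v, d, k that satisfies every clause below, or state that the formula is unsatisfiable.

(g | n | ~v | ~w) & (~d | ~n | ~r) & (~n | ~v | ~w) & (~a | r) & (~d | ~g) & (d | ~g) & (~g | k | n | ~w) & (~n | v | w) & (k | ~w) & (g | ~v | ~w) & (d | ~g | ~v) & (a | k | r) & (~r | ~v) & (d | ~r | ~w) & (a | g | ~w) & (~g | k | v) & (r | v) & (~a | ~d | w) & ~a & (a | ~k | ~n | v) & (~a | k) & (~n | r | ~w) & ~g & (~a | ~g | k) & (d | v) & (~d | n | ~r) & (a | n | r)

g = False, n = True, a = False, r = False, w = False, v = True, d = False, k = True

Unit clause (~a) forces a = False.
Unit clause (~g) forces g = False.
In (a | g | ~w) only ~w is left, so w = False.
Try n = False:
  (a | n | r) forces r = True.
  (~r | ~v) forces v = False.
  (d | v) forces d = True.
  clause (~d | n | ~r) is falsified — backtrack.
So n = True.
  then (~n | v | w) forces v = True.
  then (~r | ~v) forces r = False.
  then (a | k | r) forces k = True.
Set d = False.
All clauses satisfied.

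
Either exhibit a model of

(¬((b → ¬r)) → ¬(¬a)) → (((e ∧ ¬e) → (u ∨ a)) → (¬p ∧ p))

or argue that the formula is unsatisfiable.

r = True, a = False, u = True, p = False, e = True, b = True

  (¬((b → ¬r)) → ¬(¬a)) → (((e ∧ ¬e) → (u ∨ a)) → (¬p ∧ p)) = True
    ¬((b → ¬r)) → ¬(¬a) = False
      ¬((b → ¬r)) = True
        b → ¬r = False
          ¬r = False
      ¬(¬a) = False
        ¬a = True
    ((e ∧ ¬e) → (u ∨ a)) → (¬p ∧ p) = False
      (e ∧ ¬e) → (u ∨ a) = True
        e ∧ ¬e = False
          ¬e = False
        u ∨ a = True
      ¬p ∧ p = False
        ¬p = True
The formula evaluates to True.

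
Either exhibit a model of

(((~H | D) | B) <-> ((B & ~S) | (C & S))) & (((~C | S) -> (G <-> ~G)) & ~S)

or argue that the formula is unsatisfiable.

B: True, C: True, S: False, D: False, G: False, H: False

  ((~H | D) | B) <-> ((B & ~S) | (C & S)) = True
    (~H | D) | B = True
      ~H | D = True
        ~H = True
    (B & ~S) | (C & S) = True
      B & ~S = True
        ~S = True
      C & S = False
  ((~C | S) -> (G <-> ~G)) & ~S = True
    (~C | S) -> (G <-> ~G) = True
      ~C | S = False
        ~C = False
      G <-> ~G = False
        ~G = True
    ~S = True
Both conjuncts True, so the formula holds.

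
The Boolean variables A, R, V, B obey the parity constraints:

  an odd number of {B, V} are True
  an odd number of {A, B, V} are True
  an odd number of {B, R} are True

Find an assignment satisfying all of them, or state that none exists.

A = False; R = True; V = True; B = False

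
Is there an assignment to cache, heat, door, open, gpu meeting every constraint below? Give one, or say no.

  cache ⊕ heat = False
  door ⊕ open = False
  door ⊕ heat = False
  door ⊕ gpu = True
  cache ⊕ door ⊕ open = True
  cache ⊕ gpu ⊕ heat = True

Adding constraints 2, 3, 4, 5, 6 mod 2: every variable appears an even number of times on the left, so the left side is 0.
But the right sides sum to 1 (mod 2). 0 ≠ 1 — the system is inconsistent.

Unsatisfiable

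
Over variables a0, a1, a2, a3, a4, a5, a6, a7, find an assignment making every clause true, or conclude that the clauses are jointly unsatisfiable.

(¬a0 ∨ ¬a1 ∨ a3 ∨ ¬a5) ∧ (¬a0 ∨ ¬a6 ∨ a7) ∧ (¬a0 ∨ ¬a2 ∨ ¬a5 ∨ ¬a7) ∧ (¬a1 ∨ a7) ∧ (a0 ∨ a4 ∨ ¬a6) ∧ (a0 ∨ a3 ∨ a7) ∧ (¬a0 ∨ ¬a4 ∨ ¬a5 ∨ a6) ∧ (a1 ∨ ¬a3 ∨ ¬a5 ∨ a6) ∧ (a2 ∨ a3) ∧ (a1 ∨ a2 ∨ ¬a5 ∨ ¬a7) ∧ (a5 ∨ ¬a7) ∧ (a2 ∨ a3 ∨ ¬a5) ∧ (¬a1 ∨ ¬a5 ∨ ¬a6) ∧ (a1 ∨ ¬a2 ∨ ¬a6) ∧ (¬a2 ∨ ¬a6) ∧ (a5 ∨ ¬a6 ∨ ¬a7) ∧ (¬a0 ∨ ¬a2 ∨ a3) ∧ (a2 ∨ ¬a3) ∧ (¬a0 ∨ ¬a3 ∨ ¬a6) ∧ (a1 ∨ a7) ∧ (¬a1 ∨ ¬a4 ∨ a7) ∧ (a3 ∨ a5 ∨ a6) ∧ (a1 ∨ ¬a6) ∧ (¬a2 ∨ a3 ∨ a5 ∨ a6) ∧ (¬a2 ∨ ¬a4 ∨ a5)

a0=F, a1=T, a2=T, a3=T, a4=T, a5=T, a6=F, a7=T

Set a0 = False.
Set a1 = True.
  then (¬a1 ∨ a7) forces a7 = True.
  then (a5 ∨ ¬a7) forces a5 = True.
  then (¬a1 ∨ ¬a5 ∨ ¬a6) forces a6 = False.
Try a2 = False:
  (a2 ∨ a3) forces a3 = True.
  clause (a2 ∨ ¬a3) is falsified — backtrack.
So a2 = True.
Set a3 = True.
Set a4 = True.
All clauses satisfied.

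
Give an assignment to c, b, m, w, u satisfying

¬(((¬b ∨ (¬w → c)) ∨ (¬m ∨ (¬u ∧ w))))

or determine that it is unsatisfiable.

c = False, b = True, m = True, w = False, u = False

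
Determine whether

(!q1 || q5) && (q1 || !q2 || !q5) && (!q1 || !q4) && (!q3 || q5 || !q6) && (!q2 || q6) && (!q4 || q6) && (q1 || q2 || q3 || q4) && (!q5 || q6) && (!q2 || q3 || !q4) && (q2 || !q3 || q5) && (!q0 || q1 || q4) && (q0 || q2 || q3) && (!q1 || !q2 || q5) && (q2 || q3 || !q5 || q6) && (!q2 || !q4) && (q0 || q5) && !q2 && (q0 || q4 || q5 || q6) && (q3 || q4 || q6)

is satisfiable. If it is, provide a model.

Unit clause (!q2) forces q2 = False.
Set q0 = True.
Set q1 = False.
  then (!q0 || q1 || q4) forces q4 = True.
  then (!q4 || q6) forces q6 = True.
Set q3 = False.
Set q5 = True.
All clauses satisfied.

q0 = True, q1 = False, q2 = False, q3 = False, q4 = True, q5 = True, q6 = True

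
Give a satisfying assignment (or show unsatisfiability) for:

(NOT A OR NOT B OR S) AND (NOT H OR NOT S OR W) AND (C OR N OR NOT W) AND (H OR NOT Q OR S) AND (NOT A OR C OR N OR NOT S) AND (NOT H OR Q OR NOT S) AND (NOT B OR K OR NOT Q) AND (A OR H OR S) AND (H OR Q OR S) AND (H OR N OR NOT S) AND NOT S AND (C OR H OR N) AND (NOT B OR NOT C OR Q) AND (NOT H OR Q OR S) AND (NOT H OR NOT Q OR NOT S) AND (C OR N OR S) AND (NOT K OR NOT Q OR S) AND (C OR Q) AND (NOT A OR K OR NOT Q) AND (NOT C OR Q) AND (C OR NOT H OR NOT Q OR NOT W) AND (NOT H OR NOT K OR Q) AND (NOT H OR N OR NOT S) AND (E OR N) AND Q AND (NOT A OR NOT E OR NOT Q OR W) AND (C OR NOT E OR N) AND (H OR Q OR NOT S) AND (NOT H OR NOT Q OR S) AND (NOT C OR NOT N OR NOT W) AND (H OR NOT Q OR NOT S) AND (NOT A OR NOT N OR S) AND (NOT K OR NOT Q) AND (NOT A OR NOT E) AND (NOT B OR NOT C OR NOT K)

No satisfying assignment exists.

Case Q = True:
  (NOT S) forces S = False.
  (H OR NOT Q OR S) forces H = True.
  Clause (NOT H OR NOT Q OR S) is falsified — contradiction.
Case Q = False:
  Clause (Q) is falsified — contradiction.
Both cases fail, so the formula is unsatisfiable.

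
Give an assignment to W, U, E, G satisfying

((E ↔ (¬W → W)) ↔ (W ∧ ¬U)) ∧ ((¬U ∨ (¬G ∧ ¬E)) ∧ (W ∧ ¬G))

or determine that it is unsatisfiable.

W = True, U = False, E = True, G = False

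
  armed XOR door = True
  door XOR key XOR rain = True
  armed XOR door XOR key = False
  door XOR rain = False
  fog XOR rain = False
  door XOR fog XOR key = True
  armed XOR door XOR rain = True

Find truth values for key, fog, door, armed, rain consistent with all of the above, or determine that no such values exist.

key=T, fog=F, door=F, armed=T, rain=F

armed XOR door = T XOR F = True ✓
door XOR key XOR rain = F XOR T XOR F = True ✓
armed XOR door XOR key = T XOR F XOR T = False ✓
door XOR rain = F XOR F = False ✓
fog XOR rain = F XOR F = False ✓
door XOR fog XOR key = F XOR F XOR T = True ✓
armed XOR door XOR rain = T XOR F XOR F = True ✓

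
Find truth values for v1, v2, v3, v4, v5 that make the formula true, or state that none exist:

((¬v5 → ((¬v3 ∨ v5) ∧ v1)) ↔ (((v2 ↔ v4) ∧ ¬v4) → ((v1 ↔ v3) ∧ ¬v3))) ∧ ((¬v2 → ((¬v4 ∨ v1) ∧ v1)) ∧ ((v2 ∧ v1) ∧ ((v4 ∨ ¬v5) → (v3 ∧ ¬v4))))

v1 = True; v2 = True; v3 = True; v4 = False; v5 = True

  (¬v5 → ((¬v3 ∨ v5) ∧ v1)) ↔ (((v2 ↔ v4) ∧ ¬v4) → ((v1 ↔ v3) ∧ ¬v3)) = True
    ¬v5 → ((¬v3 ∨ v5) ∧ v1) = True
      ¬v5 = False
      (¬v3 ∨ v5) ∧ v1 = True
        ¬v3 ∨ v5 = True
          ¬v3 = False
    ((v2 ↔ v4) ∧ ¬v4) → ((v1 ↔ v3) ∧ ¬v3) = True
      (v2 ↔ v4) ∧ ¬v4 = False
        v2 ↔ v4 = False
        ¬v4 = True
      (v1 ↔ v3) ∧ ¬v3 = False
        v1 ↔ v3 = True
        ¬v3 = False
  (¬v2 → ((¬v4 ∨ v1) ∧ v1)) ∧ ((v2 ∧ v1) ∧ ((v4 ∨ ¬v5) → (v3 ∧ ¬v4))) = True
    ¬v2 → ((¬v4 ∨ v1) ∧ v1) = True
      ¬v2 = False
      (¬v4 ∨ v1) ∧ v1 = True
        ¬v4 ∨ v1 = True
          ¬v4 = True
    (v2 ∧ v1) ∧ ((v4 ∨ ¬v5) → (v3 ∧ ¬v4)) = True
      v2 ∧ v1 = True
      (v4 ∨ ¬v5) → (v3 ∧ ¬v4) = True
        v4 ∨ ¬v5 = False
          ¬v5 = False
        v3 ∧ ¬v4 = True
          ¬v4 = True
Both conjuncts True, so the formula holds.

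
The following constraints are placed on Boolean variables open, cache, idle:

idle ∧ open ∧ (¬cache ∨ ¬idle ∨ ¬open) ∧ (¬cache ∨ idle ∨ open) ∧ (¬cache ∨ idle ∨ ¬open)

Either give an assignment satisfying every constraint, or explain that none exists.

open = True, cache = False, idle = True

Unit clause (idle) forces idle = True.
Unit clause (open) forces open = True.
In (¬cache ∨ ¬idle ∨ ¬open) only ¬cache is left, so cache = False.
Check each clause:
  (idle): idle holds.
  (open): open holds.
  (¬cache ∨ ¬idle ∨ ¬open): ¬cache holds.
  (¬cache ∨ idle ∨ open): ¬cache holds.
  (¬cache ∨ idle ∨ ¬open): ¬cache holds.
All clauses satisfied.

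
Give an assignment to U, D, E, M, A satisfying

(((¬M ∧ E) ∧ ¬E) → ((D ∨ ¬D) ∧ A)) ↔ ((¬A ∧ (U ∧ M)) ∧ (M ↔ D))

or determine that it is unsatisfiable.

U = True, D = True, E = False, M = True, A = False

  (((¬M ∧ E) ∧ ¬E) → ((D ∨ ¬D) ∧ A)) ↔ ((¬A ∧ (U ∧ M)) ∧ (M ↔ D)) = True
    ((¬M ∧ E) ∧ ¬E) → ((D ∨ ¬D) ∧ A) = True
      (¬M ∧ E) ∧ ¬E = False
        ¬M ∧ E = False
          ¬M = False
        ¬E = True
      (D ∨ ¬D) ∧ A = False
        D ∨ ¬D = True
          ¬D = False
    (¬A ∧ (U ∧ M)) ∧ (M ↔ D) = True
      ¬A ∧ (U ∧ M) = True
        ¬A = True
        U ∧ M = True
      M ↔ D = True
The formula evaluates to True.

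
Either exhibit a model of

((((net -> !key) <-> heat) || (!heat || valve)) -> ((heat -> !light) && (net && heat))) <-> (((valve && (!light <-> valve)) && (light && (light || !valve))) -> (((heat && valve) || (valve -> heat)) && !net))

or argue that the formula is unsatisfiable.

heat = True, valve = True, key = True, net = True, light = False

  ((((net -> !key) <-> heat) || (!heat || valve)) -> ((heat -> !light) && (net && heat))) <-> (((valve && (!light <-> valve)) && (light && (light || !valve))) -> (((heat && valve) || (valve -> heat)) && !net)) = True
    (((net -> !key) <-> heat) || (!heat || valve)) -> ((heat -> !light) && (net && heat)) = True
      ((net -> !key) <-> heat) || (!heat || valve) = True
        (net -> !key) <-> heat = False
          net -> !key = False
            !key = False
        !heat || valve = True
          !heat = False
      (heat -> !light) && (net && heat) = True
        heat -> !light = True
          !light = True
        net && heat = True
    ((valve && (!light <-> valve)) && (light && (light || !valve))) -> (((heat && valve) || (valve -> heat)) && !net) = True
      (valve && (!light <-> valve)) && (light && (light || !valve)) = False
        valve && (!light <-> valve) = True
          !light <-> valve = True
            !light = True
        light && (light || !valve) = False
          light || !valve = False
            !valve = False
      ((heat && valve) || (valve -> heat)) && !net = False
        (heat && valve) || (valve -> heat) = True
          heat && valve = True
          valve -> heat = True
        !net = False
The formula evaluates to True.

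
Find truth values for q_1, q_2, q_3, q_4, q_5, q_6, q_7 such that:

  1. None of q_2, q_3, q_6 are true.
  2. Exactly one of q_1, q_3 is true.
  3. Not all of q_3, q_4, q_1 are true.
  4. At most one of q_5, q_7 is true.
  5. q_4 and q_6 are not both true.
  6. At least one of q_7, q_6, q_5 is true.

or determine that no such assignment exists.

q_1: True, q_2: False, q_3: False, q_4: False, q_5: True, q_6: False, q_7: False

  (1) {q_2, q_3, q_6}: 0 true — none ✓
  (2) {q_1, q_3}: 1 true — exactly one ✓
  (3) {q_3, q_4, q_1}: 1/3 true — not all ✓
  (4) {q_5, q_7}: 1 true — at most one ✓
  (5) q_4=F, q_6=F — not both ✓
  (6) {q_7, q_6, q_5}: 1 true — at least one ✓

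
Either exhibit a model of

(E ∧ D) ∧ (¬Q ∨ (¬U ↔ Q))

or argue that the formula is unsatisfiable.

Q = False, D = True, U = False, E = True

  E ∧ D = True
  ¬Q ∨ (¬U ↔ Q) = True
    ¬Q = True
    ¬U ↔ Q = False
      ¬U = True
Both conjuncts True, so the formula holds.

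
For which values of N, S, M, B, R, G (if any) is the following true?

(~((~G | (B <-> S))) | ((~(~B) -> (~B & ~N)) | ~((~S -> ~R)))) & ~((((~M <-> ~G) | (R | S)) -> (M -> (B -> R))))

N=F, S=F, M=T, B=T, R=F, G=T

  ~((~G | (B <-> S))) | ((~(~B) -> (~B & ~N)) | ~((~S -> ~R))) = True
    ~((~G | (B <-> S))) = True
      ~G | (B <-> S) = False
        ~G = False
        B <-> S = False
    (~(~B) -> (~B & ~N)) | ~((~S -> ~R)) = False
      ~(~B) -> (~B & ~N) = False
        ~(~B) = True
          ~B = False
        ~B & ~N = False
          ~B = False
          ~N = True
      ~((~S -> ~R)) = False
        ~S -> ~R = True
          ~S = True
          ~R = True
  ~((((~M <-> ~G) | (R | S)) -> (M -> (B -> R)))) = True
    ((~M <-> ~G) | (R | S)) -> (M -> (B -> R)) = False
      (~M <-> ~G) | (R | S) = True
        ~M <-> ~G = True
          ~M = False
          ~G = False
        R | S = False
      M -> (B -> R) = False
        B -> R = False
Both conjuncts True, so the formula holds.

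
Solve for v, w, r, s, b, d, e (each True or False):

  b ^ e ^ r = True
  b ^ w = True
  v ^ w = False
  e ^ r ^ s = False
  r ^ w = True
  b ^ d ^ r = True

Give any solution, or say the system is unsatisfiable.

v = False; w = False; r = True; s = False; b = True; d = True; e = True

b ^ e ^ r = T ^ T ^ T = True ✓
b ^ w = T ^ F = True ✓
v ^ w = F ^ F = False ✓
e ^ r ^ s = T ^ T ^ F = False ✓
r ^ w = T ^ F = True ✓
b ^ d ^ r = T ^ T ^ T = True ✓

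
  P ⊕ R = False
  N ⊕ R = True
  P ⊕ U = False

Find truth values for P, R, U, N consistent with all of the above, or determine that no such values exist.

P = True, R = True, U = True, N = False

P ⊕ R = T ⊕ T = False ✓
N ⊕ R = F ⊕ T = True ✓
P ⊕ U = T ⊕ T = False ✓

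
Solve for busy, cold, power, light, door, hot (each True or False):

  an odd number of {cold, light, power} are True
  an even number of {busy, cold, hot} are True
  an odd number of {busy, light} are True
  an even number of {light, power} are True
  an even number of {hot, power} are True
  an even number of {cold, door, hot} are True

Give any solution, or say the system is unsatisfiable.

busy: False, cold: True, power: True, light: True, door: False, hot: True

{cold, light, power}: 3 true → odd ✓
{busy, cold, hot}: 2 true → even ✓
{busy, light}: 1 true → odd ✓
{light, power}: 2 true → even ✓
{hot, power}: 2 true → even ✓
{cold, door, hot}: 2 true → even ✓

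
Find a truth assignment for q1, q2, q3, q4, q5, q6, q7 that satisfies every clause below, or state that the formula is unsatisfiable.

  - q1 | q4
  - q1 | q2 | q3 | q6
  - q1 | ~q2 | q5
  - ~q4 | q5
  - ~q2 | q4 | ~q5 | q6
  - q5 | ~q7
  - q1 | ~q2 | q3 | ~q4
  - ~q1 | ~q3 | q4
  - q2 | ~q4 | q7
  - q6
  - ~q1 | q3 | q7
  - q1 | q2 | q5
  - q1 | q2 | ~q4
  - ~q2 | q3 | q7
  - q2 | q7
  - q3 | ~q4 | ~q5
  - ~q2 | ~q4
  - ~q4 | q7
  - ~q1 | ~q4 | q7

q1 = True, q2 = True, q3 = False, q4 = False, q5 = True, q6 = True, q7 = True

Unit clause (q6) forces q6 = True.
Try q1 = False:
  (q1 | q4) forces q4 = True.
  (~q4 | q5) forces q5 = True.
  (q1 | q2 | ~q4) forces q2 = True.
  clause (~q2 | ~q4) is falsified — backtrack.
So q1 = True.
Set q2 = True.
  then (~q2 | ~q4) forces q4 = False.
  then (~q1 | ~q3 | q4) forces q3 = False.
  then (~q1 | q3 | q7) forces q7 = True.
  then (q5 | ~q7) forces q5 = True.
All clauses satisfied.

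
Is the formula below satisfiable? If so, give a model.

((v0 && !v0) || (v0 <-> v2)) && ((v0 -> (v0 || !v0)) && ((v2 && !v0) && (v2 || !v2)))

Case v0 = True: the conjunct !v0 is False.
Case v0 = False: the formula simplifies to !v2 && (v2 && (v2 || !v2)).
  v2 = True: the conjunct !v2 is False.
  v2 = False: the conjunct v2 is False.
Both cases fail — unsatisfiable.

Unsatisfiable — no assignment works.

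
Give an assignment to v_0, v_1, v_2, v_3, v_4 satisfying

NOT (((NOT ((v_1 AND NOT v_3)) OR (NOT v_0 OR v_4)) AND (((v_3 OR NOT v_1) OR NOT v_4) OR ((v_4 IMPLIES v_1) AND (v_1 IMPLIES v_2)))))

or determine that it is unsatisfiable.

v_0 = True, v_1 = True, v_2 = True, v_3 = False, v_4 = False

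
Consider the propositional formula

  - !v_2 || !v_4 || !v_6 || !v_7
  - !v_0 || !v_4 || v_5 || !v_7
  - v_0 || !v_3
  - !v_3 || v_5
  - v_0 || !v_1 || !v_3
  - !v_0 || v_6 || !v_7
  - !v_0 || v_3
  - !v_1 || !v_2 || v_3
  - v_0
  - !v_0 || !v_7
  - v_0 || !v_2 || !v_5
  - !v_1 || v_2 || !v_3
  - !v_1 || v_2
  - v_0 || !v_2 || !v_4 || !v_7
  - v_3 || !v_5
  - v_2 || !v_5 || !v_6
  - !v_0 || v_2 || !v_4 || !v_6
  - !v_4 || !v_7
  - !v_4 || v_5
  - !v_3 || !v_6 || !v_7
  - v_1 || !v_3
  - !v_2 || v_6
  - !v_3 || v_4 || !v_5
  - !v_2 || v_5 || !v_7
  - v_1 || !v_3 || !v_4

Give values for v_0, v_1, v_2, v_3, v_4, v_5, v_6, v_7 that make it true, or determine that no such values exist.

v_0=T; v_1=T; v_2=T; v_3=T; v_4=T; v_5=T; v_6=T; v_7=F

Unit clause (v_0) forces v_0 = True.
In (!v_0 || !v_7) only !v_7 is left, so v_7 = False.
In (!v_0 || v_3) only v_3 is left, so v_3 = True.
In (v_1 || !v_3) only v_1 is left, so v_1 = True.
In (!v_3 || v_5) only v_5 is left, so v_5 = True.
In (!v_1 || v_2 || !v_3) only v_2 is left, so v_2 = True.
In (!v_2 || v_6) only v_6 is left, so v_6 = True.
In (!v_3 || v_4 || !v_5) only v_4 is left, so v_4 = True.
All clauses satisfied.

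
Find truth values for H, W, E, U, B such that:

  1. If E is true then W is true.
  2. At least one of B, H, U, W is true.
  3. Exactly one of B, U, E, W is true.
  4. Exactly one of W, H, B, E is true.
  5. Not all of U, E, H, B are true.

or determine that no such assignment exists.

H = True, W = False, E = False, U = True, B = False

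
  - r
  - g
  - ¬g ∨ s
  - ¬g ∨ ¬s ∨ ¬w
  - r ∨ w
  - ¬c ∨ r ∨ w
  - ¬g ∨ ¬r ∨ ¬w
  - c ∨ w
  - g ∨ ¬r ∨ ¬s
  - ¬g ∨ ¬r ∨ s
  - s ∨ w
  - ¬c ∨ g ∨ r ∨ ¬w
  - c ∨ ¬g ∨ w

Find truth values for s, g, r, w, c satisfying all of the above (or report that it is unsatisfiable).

s = True, g = True, r = True, w = False, c = True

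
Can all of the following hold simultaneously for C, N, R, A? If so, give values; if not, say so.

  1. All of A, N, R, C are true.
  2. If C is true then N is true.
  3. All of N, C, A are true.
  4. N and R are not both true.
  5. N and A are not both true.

Case N = True:
  (1) forces A = True.
  Constraint (5) is violated (N=T, A=T) — contradiction.
Case N = False:
  Constraint (1) is violated (N=F) — contradiction.
Both cases fail — unsatisfiable.

UNSATISFIABLE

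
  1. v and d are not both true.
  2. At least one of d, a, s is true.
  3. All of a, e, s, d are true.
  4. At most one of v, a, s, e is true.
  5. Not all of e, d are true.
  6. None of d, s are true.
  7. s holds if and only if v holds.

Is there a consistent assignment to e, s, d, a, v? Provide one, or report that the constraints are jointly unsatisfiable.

Case s = True:
  Constraint (6) is violated (s=T) — contradiction.
Case s = False:
  Constraint (3) is violated (s=F) — contradiction.
Both cases fail — unsatisfiable.

Unsatisfiable — no assignment works.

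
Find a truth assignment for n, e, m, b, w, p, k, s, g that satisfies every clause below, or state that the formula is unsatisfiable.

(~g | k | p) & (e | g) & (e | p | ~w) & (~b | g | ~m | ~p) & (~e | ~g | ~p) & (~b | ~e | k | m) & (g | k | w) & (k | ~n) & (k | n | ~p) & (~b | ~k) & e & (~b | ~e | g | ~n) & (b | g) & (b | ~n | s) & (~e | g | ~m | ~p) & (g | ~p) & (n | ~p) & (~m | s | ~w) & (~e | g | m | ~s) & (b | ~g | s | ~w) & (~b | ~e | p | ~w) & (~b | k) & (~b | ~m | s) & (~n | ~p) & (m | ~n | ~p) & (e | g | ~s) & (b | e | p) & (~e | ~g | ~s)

n = False, e = True, m = True, b = False, w = False, p = False, k = True, s = False, g = True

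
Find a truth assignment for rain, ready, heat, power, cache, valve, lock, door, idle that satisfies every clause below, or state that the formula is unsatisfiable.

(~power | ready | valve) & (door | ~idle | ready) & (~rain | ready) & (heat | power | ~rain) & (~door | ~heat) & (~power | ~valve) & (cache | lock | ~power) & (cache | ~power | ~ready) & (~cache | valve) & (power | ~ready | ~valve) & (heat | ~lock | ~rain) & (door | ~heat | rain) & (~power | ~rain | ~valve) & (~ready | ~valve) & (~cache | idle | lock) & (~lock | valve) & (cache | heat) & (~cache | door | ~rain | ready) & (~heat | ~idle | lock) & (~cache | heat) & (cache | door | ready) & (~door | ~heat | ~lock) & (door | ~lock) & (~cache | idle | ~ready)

rain: True; ready: True; heat: True; power: False; cache: False; valve: False; lock: False; door: False; idle: False

Set rain = True.
  then (~rain | ready) forces ready = True.
  then (~ready | ~valve) forces valve = False.
  then (~lock | valve) forces lock = False.
  then (~cache | valve) forces cache = False.
  then (cache | heat) forces heat = True.
  then (~heat | ~idle | lock) forces idle = False.
  then (~door | ~heat) forces door = False.
  then (cache | lock | ~power) forces power = False.
All clauses satisfied.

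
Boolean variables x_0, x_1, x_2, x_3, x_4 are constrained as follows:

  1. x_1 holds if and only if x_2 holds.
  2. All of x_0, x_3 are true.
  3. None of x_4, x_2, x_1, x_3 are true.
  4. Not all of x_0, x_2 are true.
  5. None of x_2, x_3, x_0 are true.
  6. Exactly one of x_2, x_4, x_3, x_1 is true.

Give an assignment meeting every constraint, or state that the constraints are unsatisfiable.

No satisfying assignment exists.

Case x_0 = True:
  Constraint (5) is violated (x_0=T) — contradiction.
Case x_0 = False:
  Constraint (2) is violated (x_0=F) — contradiction.
Both cases fail — unsatisfiable.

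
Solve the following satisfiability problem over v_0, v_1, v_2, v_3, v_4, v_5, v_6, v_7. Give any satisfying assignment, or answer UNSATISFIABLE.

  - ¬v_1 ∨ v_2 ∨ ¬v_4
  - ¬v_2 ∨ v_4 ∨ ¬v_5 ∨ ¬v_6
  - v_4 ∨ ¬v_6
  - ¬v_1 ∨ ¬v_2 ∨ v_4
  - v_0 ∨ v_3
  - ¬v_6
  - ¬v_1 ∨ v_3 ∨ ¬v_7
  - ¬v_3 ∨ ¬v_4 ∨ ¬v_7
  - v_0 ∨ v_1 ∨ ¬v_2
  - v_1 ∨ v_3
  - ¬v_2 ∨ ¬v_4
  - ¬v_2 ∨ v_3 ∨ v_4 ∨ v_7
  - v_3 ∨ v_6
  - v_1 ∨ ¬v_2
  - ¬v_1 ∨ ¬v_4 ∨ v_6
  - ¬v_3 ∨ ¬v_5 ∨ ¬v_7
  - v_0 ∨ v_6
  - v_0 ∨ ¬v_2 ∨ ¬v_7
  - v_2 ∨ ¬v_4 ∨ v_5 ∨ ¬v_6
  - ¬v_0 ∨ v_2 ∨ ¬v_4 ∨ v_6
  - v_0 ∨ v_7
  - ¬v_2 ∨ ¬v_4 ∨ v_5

v_0: True, v_1: True, v_2: False, v_3: True, v_4: False, v_5: True, v_6: False, v_7: False

Unit clause (¬v_6) forces v_6 = False.
In (v_3 ∨ v_6) only v_3 is left, so v_3 = True.
In (v_0 ∨ v_6) only v_0 is left, so v_0 = True.
Set v_1 = True.
  then (¬v_1 ∨ ¬v_4 ∨ v_6) forces v_4 = False.
  then (¬v_1 ∨ ¬v_2 ∨ v_4) forces v_2 = False.
Set v_5 = True.
  then (¬v_3 ∨ ¬v_5 ∨ ¬v_7) forces v_7 = False.
All clauses satisfied.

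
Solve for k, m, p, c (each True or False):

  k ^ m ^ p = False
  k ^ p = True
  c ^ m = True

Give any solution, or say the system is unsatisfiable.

k = True, m = True, p = False, c = False

k ^ m ^ p = T ^ T ^ F = False ✓
k ^ p = T ^ F = True ✓
c ^ m = F ^ T = True ✓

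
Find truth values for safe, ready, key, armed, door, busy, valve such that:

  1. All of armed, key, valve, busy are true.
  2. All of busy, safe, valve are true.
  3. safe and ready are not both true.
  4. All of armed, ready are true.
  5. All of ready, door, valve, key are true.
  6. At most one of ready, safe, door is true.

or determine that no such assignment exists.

Unsatisfiable — no assignment works.

Case ready = True:
  (1) forces armed = True.
  (1) forces key = True.
  (1) forces valve = True.
  (1) forces busy = True.
  (2) forces safe = True.
  Constraint (3) is violated (safe=T, ready=T) — contradiction.
Case ready = False:
  Constraint (4) is violated (ready=F) — contradiction.
Both cases fail — unsatisfiable.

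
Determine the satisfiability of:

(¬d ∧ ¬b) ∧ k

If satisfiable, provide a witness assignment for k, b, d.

k=T; b=F; d=F

  ¬d ∧ ¬b = True
    ¬d = True
    ¬b = True
Both conjuncts True, so the formula holds.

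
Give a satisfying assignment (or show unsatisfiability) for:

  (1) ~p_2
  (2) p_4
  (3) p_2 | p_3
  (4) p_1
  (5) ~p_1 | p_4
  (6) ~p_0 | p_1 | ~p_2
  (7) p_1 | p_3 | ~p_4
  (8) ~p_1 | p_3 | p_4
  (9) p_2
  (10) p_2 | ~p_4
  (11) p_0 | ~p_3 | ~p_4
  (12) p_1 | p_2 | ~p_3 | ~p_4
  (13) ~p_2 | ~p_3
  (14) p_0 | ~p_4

Case p_2 = True:
  Clause (~p_2) is falsified — contradiction.
Case p_2 = False:
  Clause (p_2) is falsified — contradiction.
Both cases fail, so the formula is unsatisfiable.

Unsatisfiable — no assignment works.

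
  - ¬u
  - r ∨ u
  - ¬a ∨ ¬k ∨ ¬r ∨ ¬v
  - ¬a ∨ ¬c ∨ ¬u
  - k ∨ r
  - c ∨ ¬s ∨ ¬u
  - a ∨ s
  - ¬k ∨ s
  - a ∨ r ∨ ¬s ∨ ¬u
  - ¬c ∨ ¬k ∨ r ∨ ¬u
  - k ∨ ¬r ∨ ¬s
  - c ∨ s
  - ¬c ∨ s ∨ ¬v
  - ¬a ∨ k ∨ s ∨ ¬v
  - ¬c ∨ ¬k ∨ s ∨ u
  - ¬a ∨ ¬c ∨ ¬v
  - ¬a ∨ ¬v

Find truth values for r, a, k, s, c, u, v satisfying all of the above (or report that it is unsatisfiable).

Unit clause (¬u) forces u = False.
In (r ∨ u) only r is left, so r = True.
Set a = False.
  then (a ∨ s) forces s = True.
  then (k ∨ ¬r ∨ ¬s) forces k = True.
Set c = False.
Set v = True.
All clauses satisfied.

r=T, a=F, k=T, s=T, c=F, u=F, v=T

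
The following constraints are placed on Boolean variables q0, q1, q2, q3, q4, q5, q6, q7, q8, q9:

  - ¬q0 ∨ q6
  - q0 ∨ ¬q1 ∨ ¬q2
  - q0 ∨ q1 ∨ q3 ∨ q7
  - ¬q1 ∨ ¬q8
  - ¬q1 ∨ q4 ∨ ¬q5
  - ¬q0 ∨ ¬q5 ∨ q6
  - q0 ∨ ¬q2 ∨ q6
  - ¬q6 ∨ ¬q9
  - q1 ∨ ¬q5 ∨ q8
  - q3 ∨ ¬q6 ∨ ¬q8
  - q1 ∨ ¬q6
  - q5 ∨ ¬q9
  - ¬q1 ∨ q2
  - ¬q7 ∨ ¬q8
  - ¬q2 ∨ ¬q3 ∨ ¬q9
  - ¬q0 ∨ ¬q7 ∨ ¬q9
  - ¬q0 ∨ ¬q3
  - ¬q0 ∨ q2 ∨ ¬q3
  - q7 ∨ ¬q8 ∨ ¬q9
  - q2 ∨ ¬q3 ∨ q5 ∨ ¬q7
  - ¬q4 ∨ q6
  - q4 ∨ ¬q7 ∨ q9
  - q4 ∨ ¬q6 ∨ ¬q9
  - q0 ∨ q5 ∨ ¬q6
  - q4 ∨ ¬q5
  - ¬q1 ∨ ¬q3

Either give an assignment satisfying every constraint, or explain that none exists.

Set q0 = True.
  then (¬q0 ∨ q6) forces q6 = True.
  then (¬q6 ∨ ¬q9) forces q9 = False.
  then (q1 ∨ ¬q6) forces q1 = True.
  then (¬q1 ∨ q2) forces q2 = True.
  then (¬q0 ∨ ¬q3) forces q3 = False.
  then (¬q1 ∨ ¬q8) forces q8 = False.
Set q4 = False.
  then (¬q1 ∨ q4 ∨ ¬q5) forces q5 = False.
  then (q4 ∨ ¬q7 ∨ q9) forces q7 = False.
All clauses satisfied.

q0=T, q1=T, q2=T, q3=F, q4=F, q5=F, q6=T, q7=F, q8=F, q9=F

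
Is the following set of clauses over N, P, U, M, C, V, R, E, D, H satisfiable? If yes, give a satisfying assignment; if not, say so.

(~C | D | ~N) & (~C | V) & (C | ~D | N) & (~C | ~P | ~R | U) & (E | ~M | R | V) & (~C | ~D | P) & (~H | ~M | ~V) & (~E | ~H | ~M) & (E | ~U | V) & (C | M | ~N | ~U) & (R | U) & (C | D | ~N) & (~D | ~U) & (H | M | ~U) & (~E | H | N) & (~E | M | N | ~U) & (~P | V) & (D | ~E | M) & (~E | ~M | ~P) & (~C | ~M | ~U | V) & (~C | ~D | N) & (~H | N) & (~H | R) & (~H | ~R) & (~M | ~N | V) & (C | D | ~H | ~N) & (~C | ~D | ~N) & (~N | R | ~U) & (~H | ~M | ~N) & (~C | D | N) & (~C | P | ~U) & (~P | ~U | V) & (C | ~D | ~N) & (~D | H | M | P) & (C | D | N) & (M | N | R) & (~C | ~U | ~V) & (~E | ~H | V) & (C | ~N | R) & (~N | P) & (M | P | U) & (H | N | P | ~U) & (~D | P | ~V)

Case C = True:
  (~C | V) forces V = True.
  (~C | ~U | ~V) forces U = False.
  (R | U) forces R = True.
  (~C | ~P | ~R | U) forces P = False.
  (~C | ~D | P) forces D = False.
  (~C | D | ~N) forces N = False.
  Clause (~C | D | N) is falsified — contradiction.
Case C = False:
  If N = True:
    (C | D | ~N) forces D = True.
    clause (C | ~D | ~N) is falsified.
  If N = False:
    (C | ~D | N) forces D = False.
    clause (C | D | N) is falsified.
  Every sub-case reaches a contradiction.
Both cases fail, so the formula is unsatisfiable.

Unsatisfiable — no assignment works.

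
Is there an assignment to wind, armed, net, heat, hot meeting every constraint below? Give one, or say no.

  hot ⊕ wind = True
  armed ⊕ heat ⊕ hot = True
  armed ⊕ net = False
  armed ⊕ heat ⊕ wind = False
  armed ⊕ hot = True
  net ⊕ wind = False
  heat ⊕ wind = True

wind = True, armed = True, net = True, heat = False, hot = False

hot ⊕ wind = F ⊕ T = True ✓
armed ⊕ heat ⊕ hot = T ⊕ F ⊕ F = True ✓
armed ⊕ net = T ⊕ T = False ✓
armed ⊕ heat ⊕ wind = T ⊕ F ⊕ T = False ✓
armed ⊕ hot = T ⊕ F = True ✓
net ⊕ wind = T ⊕ T = False ✓
heat ⊕ wind = F ⊕ T = True ✓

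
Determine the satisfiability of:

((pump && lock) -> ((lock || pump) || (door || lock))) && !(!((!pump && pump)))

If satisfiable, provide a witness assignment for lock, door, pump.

UNSATISFIABLE

The conjunct !(!((!pump && pump))) is unsatisfiable on its own:
  pump=F: evaluates to False.
  pump=T: evaluates to False.
So the whole conjunction is unsatisfiable.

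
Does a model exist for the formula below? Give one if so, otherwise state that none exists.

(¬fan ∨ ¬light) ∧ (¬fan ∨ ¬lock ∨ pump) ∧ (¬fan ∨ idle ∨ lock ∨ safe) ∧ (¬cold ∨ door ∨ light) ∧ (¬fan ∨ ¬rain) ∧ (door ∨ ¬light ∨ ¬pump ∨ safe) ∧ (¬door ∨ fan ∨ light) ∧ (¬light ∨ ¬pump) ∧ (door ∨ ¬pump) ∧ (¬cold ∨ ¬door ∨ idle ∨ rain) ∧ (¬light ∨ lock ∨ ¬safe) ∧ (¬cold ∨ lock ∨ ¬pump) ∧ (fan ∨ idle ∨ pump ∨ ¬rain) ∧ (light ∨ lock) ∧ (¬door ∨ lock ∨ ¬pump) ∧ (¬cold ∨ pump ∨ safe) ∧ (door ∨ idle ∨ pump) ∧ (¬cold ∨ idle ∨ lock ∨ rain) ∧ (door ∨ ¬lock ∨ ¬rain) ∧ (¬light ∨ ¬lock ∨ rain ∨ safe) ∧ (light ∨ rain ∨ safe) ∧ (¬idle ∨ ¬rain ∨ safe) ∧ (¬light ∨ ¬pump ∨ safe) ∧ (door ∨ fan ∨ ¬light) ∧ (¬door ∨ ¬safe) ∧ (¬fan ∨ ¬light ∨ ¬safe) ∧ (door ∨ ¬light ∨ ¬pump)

idle=F, fan=F, light=T, rain=F, lock=F, cold=F, pump=F, door=T, safe=F

Set idle = False.
Set fan = False.
Try light = False:
  (¬door ∨ fan ∨ light) forces door = False.
  (¬cold ∨ door ∨ light) forces cold = False.
  (door ∨ ¬pump) forces pump = False.
  clause (door ∨ idle ∨ pump) is falsified — backtrack.
So light = True.
  then (¬light ∨ ¬pump) forces pump = False.
  then (fan ∨ idle ∨ pump ∨ ¬rain) forces rain = False.
  then (door ∨ idle ∨ pump) forces door = True.
  then (¬door ∨ ¬safe) forces safe = False.
  then (¬cold ∨ ¬door ∨ idle ∨ rain) forces cold = False.
  then (¬light ∨ ¬lock ∨ rain ∨ safe) forces lock = False.
All clauses satisfied.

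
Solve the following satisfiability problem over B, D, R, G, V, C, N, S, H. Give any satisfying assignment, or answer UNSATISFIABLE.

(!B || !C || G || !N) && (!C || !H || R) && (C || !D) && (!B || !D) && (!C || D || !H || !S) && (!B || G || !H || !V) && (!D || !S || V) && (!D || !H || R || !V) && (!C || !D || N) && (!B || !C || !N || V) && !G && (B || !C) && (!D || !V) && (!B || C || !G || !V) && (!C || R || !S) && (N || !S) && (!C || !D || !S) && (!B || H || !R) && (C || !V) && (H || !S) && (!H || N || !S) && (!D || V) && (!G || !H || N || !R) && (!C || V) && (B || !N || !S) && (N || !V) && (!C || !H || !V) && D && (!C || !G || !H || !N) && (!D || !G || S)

Case D = True:
  (C || !D) forces C = True.
  (!B || !D) forces B = False.
  Clause (B || !C) is falsified — contradiction.
Case D = False:
  Clause (D) is falsified — contradiction.
Both cases fail, so the formula is unsatisfiable.

Unsatisfiable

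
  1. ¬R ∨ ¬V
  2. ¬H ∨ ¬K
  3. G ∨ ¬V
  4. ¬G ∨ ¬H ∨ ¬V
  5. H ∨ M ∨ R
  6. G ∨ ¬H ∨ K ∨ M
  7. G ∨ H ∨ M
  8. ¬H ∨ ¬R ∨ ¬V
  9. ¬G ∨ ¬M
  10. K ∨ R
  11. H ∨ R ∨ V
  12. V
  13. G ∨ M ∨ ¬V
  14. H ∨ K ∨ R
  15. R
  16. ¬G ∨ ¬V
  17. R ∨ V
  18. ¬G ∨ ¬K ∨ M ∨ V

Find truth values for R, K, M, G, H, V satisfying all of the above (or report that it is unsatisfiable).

No satisfying assignment exists.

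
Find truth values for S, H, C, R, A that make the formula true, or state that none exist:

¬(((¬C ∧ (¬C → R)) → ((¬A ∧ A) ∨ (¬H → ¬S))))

S: True; H: False; C: False; R: True; A: False

  ¬(((¬C ∧ (¬C → R)) → ((¬A ∧ A) ∨ (¬H → ¬S)))) = True
    (¬C ∧ (¬C → R)) → ((¬A ∧ A) ∨ (¬H → ¬S)) = False
      ¬C ∧ (¬C → R) = True
        ¬C = True
        ¬C → R = True
          ¬C = True
      (¬A ∧ A) ∨ (¬H → ¬S) = False
        ¬A ∧ A = False
          ¬A = True
        ¬H → ¬S = False
          ¬H = True
          ¬S = False
The formula evaluates to True.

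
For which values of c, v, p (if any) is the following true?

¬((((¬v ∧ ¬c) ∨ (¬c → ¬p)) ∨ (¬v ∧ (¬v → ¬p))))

c: False, v: True, p: True

  ¬((((¬v ∧ ¬c) ∨ (¬c → ¬p)) ∨ (¬v ∧ (¬v → ¬p)))) = True
    ((¬v ∧ ¬c) ∨ (¬c → ¬p)) ∨ (¬v ∧ (¬v → ¬p)) = False
      (¬v ∧ ¬c) ∨ (¬c → ¬p) = False
        ¬v ∧ ¬c = False
          ¬v = False
          ¬c = True
        ¬c → ¬p = False
          ¬c = True
          ¬p = False
      ¬v ∧ (¬v → ¬p) = False
        ¬v = False
        ¬v → ¬p = True
          ¬v = False
          ¬p = False
The formula evaluates to True.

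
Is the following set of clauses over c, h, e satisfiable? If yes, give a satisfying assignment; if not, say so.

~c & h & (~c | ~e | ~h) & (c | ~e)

c = False, h = True, e = False

Unit clause (~c) forces c = False.
Unit clause (h) forces h = True.
In (c | ~e) only ~e is left, so e = False.
Check each clause:
  (~c): ~c holds.
  (h): h holds.
  (~c | ~e | ~h): ~c holds.
  (c | ~e): ~e holds.
All clauses satisfied.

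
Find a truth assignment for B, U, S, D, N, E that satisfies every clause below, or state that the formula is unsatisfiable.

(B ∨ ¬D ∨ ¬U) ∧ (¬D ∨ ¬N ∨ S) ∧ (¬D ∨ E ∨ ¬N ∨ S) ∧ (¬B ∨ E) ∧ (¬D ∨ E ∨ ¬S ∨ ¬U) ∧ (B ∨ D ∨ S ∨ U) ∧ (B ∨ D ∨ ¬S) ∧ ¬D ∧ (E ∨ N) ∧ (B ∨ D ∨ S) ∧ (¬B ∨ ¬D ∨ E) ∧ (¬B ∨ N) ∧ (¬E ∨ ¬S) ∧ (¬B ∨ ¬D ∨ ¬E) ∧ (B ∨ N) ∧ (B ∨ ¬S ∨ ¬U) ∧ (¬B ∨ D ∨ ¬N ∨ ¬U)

Unit clause (¬D) forces D = False.
Try B = False:
  (B ∨ D ∨ ¬S) forces S = False.
  clause (B ∨ D ∨ S) is falsified — backtrack.
So B = True.
  then (¬B ∨ E) forces E = True.
  then (¬B ∨ N) forces N = True.
  then (¬E ∨ ¬S) forces S = False.
  then (¬B ∨ D ∨ ¬N ∨ ¬U) forces U = False.
All clauses satisfied.

B = True, U = False, S = False, D = False, N = True, E = True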